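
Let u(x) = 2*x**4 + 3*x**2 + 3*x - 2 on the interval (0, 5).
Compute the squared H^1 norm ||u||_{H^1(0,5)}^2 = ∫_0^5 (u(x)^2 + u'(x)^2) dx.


||u||_{H^1}^2 = 229344865/126

The H^1 norm (squared) on an interval (0, L) is
  ||u||_{H^1}^2 = ∫_0^L u(x)^2 dx + ∫_0^L u'(x)^2 dx.
Compute u'(x) = 8*x**3 + 6*x + 3.
Then u(x)^2 = 4*x**8 + 12*x**6 + 12*x**5 + x**4 + 18*x**3 - 3*x**2 - 12*x + 4 and u'(x)^2 = 64*x**6 + 96*x**4 + 48*x**3 + 36*x**2 + 36*x + 9.
Integrate each monomial from 0 to 5 using ∫_0^5 c·x^n dx = c·5^(n+1)/(n+1):
  ∫_0^5 u(x)^2 dx = ∫_0^5 (4*x^8 + 12*x^6 + 12*x^5 + x^4 + 18*x^3 - 3*x^2 - 12*x + 4) dx. Term by term:
    ∫_0^5 4*x^8 dx = 7812500/9;  ∫_0^5 12*x^6 dx = 937500/7;  ∫_0^5 12*x^5 dx = 31250;
    ∫_0^5 x^4 dx = 625;  ∫_0^5 18*x^3 dx = 5625/2;  ∫_0^5 -3*x^2 dx = -125;
    ∫_0^5 -12*x dx = -150;  ∫_0^5 4 dx = 20.
  Sum: 7812500/9 + 937500/7 + 31250 + 625 + 5625/2 − 125 − 150 + 20 = 130588495/126.
  ∫_0^5 u'(x)^2 dx = ∫_0^5 (64*x^6 + 96*x^4 + 48*x^3 + 36*x^2 + 36*x + 9) dx. Term by term:
    ∫_0^5 64*x^6 dx = 5000000/7;  ∫_0^5 96*x^4 dx = 60000;  ∫_0^5 48*x^3 dx = 7500;
    ∫_0^5 36*x^2 dx = 1500;  ∫_0^5 36*x dx = 450;  ∫_0^5 9 dx = 45.
  Sum: 5000000/7 + 60000 + 7500 + 1500 + 450 + 45 = 5486465/7.
Adding: ||u||_{H^1}^2 = 130588495/126 + 5486465/7 = 229344865/126.


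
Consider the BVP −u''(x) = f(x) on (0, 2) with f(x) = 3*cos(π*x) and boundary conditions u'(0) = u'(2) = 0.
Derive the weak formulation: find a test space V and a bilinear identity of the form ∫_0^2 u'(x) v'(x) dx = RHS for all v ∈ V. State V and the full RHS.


V = H^1(0, 2) (no boundary constraint on v; u is determined up to an additive constant); weak form: ∫_0^2 u'v' dx = ∫_0^2 (3*cos(π*x)) v dx for all v ∈ V.

Multiply both sides by a test function v and integrate from 0 to 2:
  ∫_0^2 −u''(x) v(x) dx = ∫_0^2 f(x) v(x) dx.
Integrate the LHS by parts once:
  ∫_0^2 −u'' v dx = −[u'(x) v(x)]_0^2 + ∫_0^2 u'(x) v'(x) dx.
Thus ∫_0^2 u'(x) v'(x) dx = ∫_0^2 f(x) v(x) dx + [u'(x) v(x)]_0^2.
Choose V so that boundary terms are either known or forced to vanish.
u has homogeneous Neumann: u'(0) = u'(2) = 0. So [u' v]_0^2 = 0·v(2) − 0·v(0) = 0 for any v; take V = H^1(0, 2).
Weak formulation: find u (satisfying any essential BC) such that ∫_0^2 u'(x) v'(x) dx = ∫_0^2 f v dx for all v ∈ V (homogeneous Neumann, so boundary terms vanish).
Substituting f(x) = 3*cos(π*x), the right-hand side is ∫_0^2 (3*cos(π*x)) v dx.
Compatibility check (pure Neumann): taking v ≡ 1 ∈ V gives 0 = ∫_0^2 f dx + (0) − (0), i.e. ∫_0^2 f dx must equal u'(0) − u'(2) = 0. Indeed ∫_0^2 (3*cos(π*x)) dx = 0, so the data are compatible. The solution is then unique only up to an additive constant (fix it e.g. by requiring ∫_0^2 u dx = 0).


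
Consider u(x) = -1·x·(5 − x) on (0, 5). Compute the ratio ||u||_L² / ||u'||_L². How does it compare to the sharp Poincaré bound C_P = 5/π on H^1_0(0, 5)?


||u||_L² / ||u'||_L² = sqrt(10)/2 < C_P = 5/π.

u(x) = -1·x·(5 − x), so u'(x) = 2*x - 5.
u(x) = -1·x·(5 − x) vanishes at x = 0 and x = 5, so u ∈ H^1_0(0, 5). Differentiate via the product rule and integrate the resulting polynomials term by term.
  ∫_0^5 u² dx = ∫_0^5 (x^4 - 10*x^3 + 25*x^2) dx. Term by term:
    ∫_0^5 x^4 dx = 625;  ∫_0^5 -10*x^3 dx = -3125/2;  ∫_0^5 25*x^2 dx = 3125/3.
  Sum: 625 − 3125/2 + 3125/3 = 625/6.
  ∫_0^5 (u')² dx = ∫_0^5 (4*x^2 - 20*x + 25) dx. Term by term:
    ∫_0^5 4*x^2 dx = 500/3;  ∫_0^5 -20*x dx = -250;  ∫_0^5 25 dx = 125.
  Sum: 500/3 − 250 + 125 = 125/3.
∫_0^5 u² dx = 625/6, so ||u||_L² = 25*sqrt(6)/6.
∫_0^5 (u')² dx = 125/3, so ||u'||_L² = 5*sqrt(15)/3.
Ratio ||u||_L² / ||u'||_L² = sqrt(10)/2.
Sharp Poincaré constant on H^1_0(0, 5) is C_P = L/π = 5/π, achieved by sin(π/5·x).
A polynomial bump cannot attain the sharp Poincaré constant (only the first sine eigenfunction does), so the ratio is strictly less than C_P, consistent with ||u||_L² ≤ C_P ||u'||_L².


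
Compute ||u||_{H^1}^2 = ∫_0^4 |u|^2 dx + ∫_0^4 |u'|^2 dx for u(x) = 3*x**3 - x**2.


||u||_{H^1}^2 = 3312128/105

The H^1 norm (squared) on an interval (0, L) is
  ||u||_{H^1}^2 = ∫_0^L u(x)^2 dx + ∫_0^L u'(x)^2 dx.
Compute u'(x) = 9*x**2 - 2*x.
Then u(x)^2 = 9*x**6 - 6*x**5 + x**4 and u'(x)^2 = 81*x**4 - 36*x**3 + 4*x**2.
Integrate each monomial from 0 to 4 using ∫_0^4 c·x^n dx = c·4^(n+1)/(n+1):
  ∫_0^4 u(x)^2 dx = ∫_0^4 (9*x^6 - 6*x^5 + x^4) dx. Term by term:
    ∫_0^4 9*x^6 dx = 147456/7;  ∫_0^4 -6*x^5 dx = -4096;  ∫_0^4 x^4 dx = 1024/5.
  Sum: 147456/7 − 4096 + 1024/5 = 601088/35.
  ∫_0^4 u'(x)^2 dx = ∫_0^4 (81*x^4 - 36*x^3 + 4*x^2) dx. Term by term:
    ∫_0^4 81*x^4 dx = 82944/5;  ∫_0^4 -36*x^3 dx = -2304;  ∫_0^4 4*x^2 dx = 256/3.
  Sum: 82944/5 − 2304 + 256/3 = 215552/15.
Adding: ||u||_{H^1}^2 = 601088/35 + 215552/15 = 3312128/105.


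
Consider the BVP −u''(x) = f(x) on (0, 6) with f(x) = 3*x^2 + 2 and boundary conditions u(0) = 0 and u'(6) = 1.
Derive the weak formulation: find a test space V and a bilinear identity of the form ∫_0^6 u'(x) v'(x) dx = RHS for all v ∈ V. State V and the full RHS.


V = {v ∈ H^1(0, 6) : v(0) = 0} (test functions vanish at x = 0 where u is specified); weak form: ∫_0^6 u'v' dx = ∫_0^6 (3*x^2 + 2) v dx + v(6) for all v ∈ V.

Multiply both sides by a test function v and integrate from 0 to 6:
  ∫_0^6 −u''(x) v(x) dx = ∫_0^6 f(x) v(x) dx.
Integrate the LHS by parts once:
  ∫_0^6 −u'' v dx = −[u'(x) v(x)]_0^6 + ∫_0^6 u'(x) v'(x) dx.
Thus ∫_0^6 u'(x) v'(x) dx = ∫_0^6 f(x) v(x) dx + [u'(x) v(x)]_0^6.
Choose V so that boundary terms are either known or forced to vanish.
Mixed BC: u(0) = 0 (Dirichlet) and u'(6) = 1 (Neumann). Define V = {v ∈ H^1(0, 6) : v(0) = 0}. Then [u' v]_0^6 = u'(6)·v(6) − u'(0)·0 = v(6).
Weak formulation: find u (satisfying any essential BC) such that ∫_0^6 u'(x) v'(x) dx = ∫_0^6 f v dx + v(6) for all v ∈ V (Dirichlet at 0 absorbed into V; Neumann datum at x = 6 contributes the boundary term).
Substituting f(x) = 3*x^2 + 2, the right-hand side is ∫_0^6 (3*x^2 + 2) v dx + v(6).


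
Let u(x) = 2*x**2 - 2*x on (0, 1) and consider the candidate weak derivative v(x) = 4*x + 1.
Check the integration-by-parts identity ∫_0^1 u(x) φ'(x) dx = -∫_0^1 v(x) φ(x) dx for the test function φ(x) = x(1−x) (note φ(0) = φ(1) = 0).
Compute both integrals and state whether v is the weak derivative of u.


LHS = 0, RHS = -1/2. No, v is not the weak derivative of u.

u(x) = 2*x**2 - 2*x, classical derivative u'(x) = 4*x - 2.
φ(x) = x(1−x), so φ'(x) = 1 - 2*x.
Note φ(0) = φ(1) = 0, so the boundary term u·φ vanishes.
LHS = ∫_0^1 u(x) φ'(x) dx = ∫_0^1 (-4*x^3 + 6*x^2 - 2*x) dx. Term by term:
  ∫_0^1 -4*x^3 dx = -1;  ∫_0^1 6*x^2 dx = 2;  ∫_0^1 -2*x dx = -1.
Sum: -1 + 2 − 1 = 0.
So LHS = 0.
∫_0^1 v(x) φ(x) dx = ∫_0^1 (-4*x^3 + 3*x^2 + x) dx. Term by term:
  ∫_0^1 -4*x^3 dx = -1;  ∫_0^1 3*x^2 dx = 1;  ∫_0^1 x dx = 1/2.
Sum: -1 + 1 + 1/2 = 1/2.
So RHS = -∫_0^1 v(x) φ(x) dx = -1/2.
LHS − RHS = 1/2 ≠ 0, so the identity fails.
(For a valid weak derivative the identity must hold for EVERY test function, in particular this one. The failure shows v is NOT the weak derivative of u.)
Correct weak derivative would be u'(x) = 4*x - 2.


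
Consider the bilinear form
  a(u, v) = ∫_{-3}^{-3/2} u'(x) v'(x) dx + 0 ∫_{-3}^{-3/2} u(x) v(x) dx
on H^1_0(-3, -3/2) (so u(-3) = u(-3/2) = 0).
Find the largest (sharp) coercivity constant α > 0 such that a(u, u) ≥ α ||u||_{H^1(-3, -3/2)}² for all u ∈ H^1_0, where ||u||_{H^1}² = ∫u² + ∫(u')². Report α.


α = 4*π^2/(9 + 4*π^2)

Coercivity of a(·,·) on H^1_0(-3, -3/2) means a(u, u) ≥ α ||u||_{H^1}² for every u ∈ H^1_0.
The interval has length L = 3/2, and Poincaré/coercivity depend only on L. Here a(u, u) = ∫(u')² + (0)·∫u².
Here c = 0, so a(u,u) = ∫(u')² alone. The condition a(u,u) ≥ α||u||_{H^1}² reads (1−α)∫(u')² ≥ (α−c)∫u². Any admissible α is ≤ 1 (rapidly oscillating u have ∫u²/∫(u')² → 0), and α = 1 would force 0 ≥ (1−c)∫u², impossible since c < 1; so 1−α > 0. By the sharp Poincaré inequality on H^1_0 of an interval of length L, ∫(u')² ≥ (π/L)²∫u² with equality for the first sine mode sin(π(x−x₀)/L) (x₀ the left endpoint), so the inequality holds for all u iff (1−α)(π/L)² ≥ α − c, i.e. α ≤ ((π/L)² + c)/((π/L)² + 1) = (1 + c(L/π)²)/(1 + (L/π)²). (Direct route, valid since c ≤ 0: Poincaré gives c∫u² ≥ c(L/π)²∫(u')², so a(u,u) ≥ (1 + c(L/π)²)∫(u')², while ||u||_{H^1}² ≤ (1 + (L/π)²)∫(u')²; dividing yields the same α.) With (π/L)² = 4*π^2/9 and c = 0, the largest admissible constant is α = ((π/L)² + c)/((π/L)² + 1).
Simplifying, α = 4*π^2/(9 + 4*π^2).


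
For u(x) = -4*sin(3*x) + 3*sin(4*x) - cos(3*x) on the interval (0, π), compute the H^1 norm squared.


||u||_{H^1(0,π)}^2 = -480/7 + 323*π/2

u'(x) = 3*sin(3*x) - 12*cos(3*x) + 12*cos(4*x).
Expand u² and (u')² and integrate term by term on (0, π), using: for integers n ≥ 1, ∫_0^π sin²(nx) dx = ∫_0^π cos²(nx) dx = π/2; for n ≠ n', ∫_0^π sin(nx)sin(n'x) dx = ∫_0^π cos(nx)cos(n'x) dx = 0; and by product-to-sum, ∫_0^π sin(nx)cos(n'x) dx = ½∫_0^π [sin((n+n')x) + sin((n−n')x)] dx, which is 0 when n+n' is even and 2n/(n²−n'²) when n+n' is odd (it need not vanish on (0, π)).
  u² squared terms: (-1)²·∫cos(3x)² dx = 1·π/2 = π/2;  (-4)²·∫sin(3x)² dx = 16·π/2 = 8*π;  (3)²·∫sin(4x)² dx = 9·π/2 = 9*π/2.
  u² cross terms: 2·(-1)·(-4)·∫cos(3x)·sin(3x) dx = 8·(0) = 0;  2·(-1)·(3)·∫cos(3x)·sin(4x) dx = -6·(8/7) = -48/7;  2·(-4)·(3)·∫sin(3x)·sin(4x) dx = -24·(0) = 0.
  So ∫_0^π u² dx = π/2 + 8*π + 9*π/2 + 0 − 48/7 + 0 = -48/7 + 13*π.
  (u')² squared terms: (-12)²·∫cos(3x)² dx = 144·π/2 = 72*π;  (3)²·∫sin(3x)² dx = 9·π/2 = 9*π/2;  (12)²·∫cos(4x)² dx = 144·π/2 = 72*π.
  (u')² cross terms: 2·(-12)·(3)·∫cos(3x)·sin(3x) dx = -72·(0) = 0;  2·(-12)·(12)·∫cos(3x)·cos(4x) dx = -288·(0) = 0;  2·(3)·(12)·∫sin(3x)·cos(4x) dx = 72·(-6/7) = -432/7.
  So ∫_0^π (u')² dx = 72*π + 9*π/2 + 72*π + 0 + 0 − 432/7 = -432/7 + 297*π/2.
||u||_{H^1}^2 = (-48/7 + 13*π) + (-432/7 + 297*π/2) = -480/7 + 323*π/2.


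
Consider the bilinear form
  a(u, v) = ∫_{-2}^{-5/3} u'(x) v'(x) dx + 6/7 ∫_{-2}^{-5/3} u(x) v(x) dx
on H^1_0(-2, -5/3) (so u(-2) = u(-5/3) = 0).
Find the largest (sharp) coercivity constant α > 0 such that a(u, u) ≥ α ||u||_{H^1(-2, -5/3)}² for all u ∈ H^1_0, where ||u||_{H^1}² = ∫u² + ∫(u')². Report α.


α = 3*(2 + 21*π^2)/(7*(1 + 9*π^2))

Coercivity of a(·,·) on H^1_0(-2, -5/3) means a(u, u) ≥ α ||u||_{H^1}² for every u ∈ H^1_0.
The interval has length L = 1/3, and Poincaré/coercivity depend only on L. Here a(u, u) = ∫(u')² + (6/7)·∫u².
Here 0 < c = 6/7 < 1. The condition a(u,u) ≥ α||u||_{H^1}² reads (1−α)∫(u')² ≥ (α−c)∫u². Any admissible α is ≤ 1 (rapidly oscillating u have ∫u²/∫(u')² → 0), and α = 1 would force 0 ≥ (1−c)∫u², impossible since c < 1; so 1−α > 0. By the sharp Poincaré inequality on H^1_0 of an interval of length L, ∫(u')² ≥ (π/L)²∫u² with equality for the first sine mode sin(π(x−x₀)/L) (x₀ the left endpoint), so the inequality holds for all u iff (1−α)(π/L)² ≥ α − c, i.e. α ≤ ((π/L)² + c)/((π/L)² + 1) = (1 + c(L/π)²)/(1 + (L/π)²). With (π/L)² = 9*π^2 and c = 6/7, the largest admissible constant is α = ((π/L)² + c)/((π/L)² + 1).
Simplifying, α = 3*(2 + 21*π^2)/(7*(1 + 9*π^2)).


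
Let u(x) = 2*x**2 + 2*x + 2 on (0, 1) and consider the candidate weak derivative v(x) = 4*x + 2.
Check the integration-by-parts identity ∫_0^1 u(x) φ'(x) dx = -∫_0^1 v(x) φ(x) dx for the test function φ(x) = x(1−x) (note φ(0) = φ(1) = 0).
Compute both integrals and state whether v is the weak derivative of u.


LHS = -2/3, RHS = -2/3. Yes, v = u' weakly.

u(x) = 2*x**2 + 2*x + 2, classical derivative u'(x) = 4*x + 2.
φ(x) = x(1−x), so φ'(x) = 1 - 2*x.
Note φ(0) = φ(1) = 0, so the boundary term u·φ vanishes.
LHS = ∫_0^1 u(x) φ'(x) dx = ∫_0^1 (-4*x^3 - 2*x^2 - 2*x + 2) dx. Term by term:
  ∫_0^1 -4*x^3 dx = -1;  ∫_0^1 -2*x^2 dx = -2/3;  ∫_0^1 -2*x dx = -1;
  ∫_0^1 2 dx = 2.
Sum: -1 − 2/3 − 1 + 2 = -2/3.
So LHS = -2/3.
∫_0^1 v(x) φ(x) dx = ∫_0^1 (-4*x^3 + 2*x^2 + 2*x) dx. Term by term:
  ∫_0^1 -4*x^3 dx = -1;  ∫_0^1 2*x^2 dx = 2/3;  ∫_0^1 2*x dx = 1.
Sum: -1 + 2/3 + 1 = 2/3.
So RHS = -∫_0^1 v(x) φ(x) dx = -2/3.
LHS = RHS, so the identity holds for this test φ.
Moreover u is smooth here and v(x) = u'(x) = 4*x + 2 pointwise, so the identity holds for every test function. Hence v is the weak derivative of u.


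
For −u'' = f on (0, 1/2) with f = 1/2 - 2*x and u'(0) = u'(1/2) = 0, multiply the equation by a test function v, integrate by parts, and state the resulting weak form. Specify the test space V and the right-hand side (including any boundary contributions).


V = H^1(0, 1/2) (no boundary constraint on v; u is determined up to an additive constant); weak form: ∫_0^1/2 u'v' dx = ∫_0^1/2 (1/2 - 2*x) v dx for all v ∈ V.

Multiply both sides by a test function v and integrate from 0 to 1/2:
  ∫_0^1/2 −u''(x) v(x) dx = ∫_0^1/2 f(x) v(x) dx.
Integrate the LHS by parts once:
  ∫_0^1/2 −u'' v dx = −[u'(x) v(x)]_0^1/2 + ∫_0^1/2 u'(x) v'(x) dx.
Thus ∫_0^1/2 u'(x) v'(x) dx = ∫_0^1/2 f(x) v(x) dx + [u'(x) v(x)]_0^1/2.
Choose V so that boundary terms are either known or forced to vanish.
u has homogeneous Neumann: u'(0) = u'(1/2) = 0. So [u' v]_0^1/2 = 0·v(1/2) − 0·v(0) = 0 for any v; take V = H^1(0, 1/2).
Weak formulation: find u (satisfying any essential BC) such that ∫_0^1/2 u'(x) v'(x) dx = ∫_0^1/2 f v dx for all v ∈ V (homogeneous Neumann, so boundary terms vanish).
Substituting f(x) = 1/2 - 2*x, the right-hand side is ∫_0^1/2 (1/2 - 2*x) v dx.
Compatibility check (pure Neumann): taking v ≡ 1 ∈ V gives 0 = ∫_0^1/2 f dx + (0) − (0), i.e. ∫_0^1/2 f dx must equal u'(0) − u'(1/2) = 0. Indeed ∫_0^1/2 (1/2 - 2*x) dx = 0, so the data are compatible. The solution is then unique only up to an additive constant (fix it e.g. by requiring ∫_0^1/2 u dx = 0).


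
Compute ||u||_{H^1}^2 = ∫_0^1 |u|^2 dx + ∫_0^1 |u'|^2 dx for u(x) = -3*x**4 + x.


||u||_{H^1}^2 = 334/21

The H^1 norm (squared) on an interval (0, L) is
  ||u||_{H^1}^2 = ∫_0^L u(x)^2 dx + ∫_0^L u'(x)^2 dx.
Compute u'(x) = 1 - 12*x**3.
Then u(x)^2 = 9*x**8 - 6*x**5 + x**2 and u'(x)^2 = 144*x**6 - 24*x**3 + 1.
Integrate each monomial from 0 to 1 using ∫_0^1 c·x^n dx = c·1^(n+1)/(n+1):
  ∫_0^1 u(x)^2 dx = ∫_0^1 (9*x^8 - 6*x^5 + x^2) dx. Term by term:
    ∫_0^1 9*x^8 dx = 1;  ∫_0^1 -6*x^5 dx = -1;  ∫_0^1 x^2 dx = 1/3.
  Sum: 1 − 1 + 1/3 = 1/3.
  ∫_0^1 u'(x)^2 dx = ∫_0^1 (144*x^6 - 24*x^3 + 1) dx. Term by term:
    ∫_0^1 144*x^6 dx = 144/7;  ∫_0^1 -24*x^3 dx = -6;  ∫_0^1 1 dx = 1.
  Sum: 144/7 − 6 + 1 = 109/7.
Adding: ||u||_{H^1}^2 = 1/3 + 109/7 = 334/21.


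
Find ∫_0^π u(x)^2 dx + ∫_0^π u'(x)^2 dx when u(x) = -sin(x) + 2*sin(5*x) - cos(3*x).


||u||_{H^1(0,π)}^2 = 58*π

u'(x) = 3*sin(3*x) - cos(x) + 10*cos(5*x).
Expand u² and (u')² and integrate term by term on (0, π), using: for integers n ≥ 1, ∫_0^π sin²(nx) dx = ∫_0^π cos²(nx) dx = π/2; for n ≠ n', ∫_0^π sin(nx)sin(n'x) dx = ∫_0^π cos(nx)cos(n'x) dx = 0; and by product-to-sum, ∫_0^π sin(nx)cos(n'x) dx = ½∫_0^π [sin((n+n')x) + sin((n−n')x)] dx, which is 0 when n+n' is even and 2n/(n²−n'²) when n+n' is odd (it need not vanish on (0, π)).
  u² squared terms: (-1)²·∫cos(3x)² dx = 1·π/2 = π/2;  (-1)²·∫sin(x)² dx = 1·π/2 = π/2;  (2)²·∫sin(5x)² dx = 4·π/2 = 2*π.
  u² cross terms: 2·(-1)·(-1)·∫cos(3x)·sin(x) dx = 2·(0) = 0;  2·(-1)·(2)·∫cos(3x)·sin(5x) dx = -4·(0) = 0;  2·(-1)·(2)·∫sin(x)·sin(5x) dx = -4·(0) = 0.
  So ∫_0^π u² dx = π/2 + π/2 + 2*π + 0 + 0 + 0 = 3*π.
  (u')² squared terms: (-1)²·∫cos(x)² dx = 1·π/2 = π/2;  (3)²·∫sin(3x)² dx = 9·π/2 = 9*π/2;  (10)²·∫cos(5x)² dx = 100·π/2 = 50*π.
  (u')² cross terms: 2·(-1)·(3)·∫cos(x)·sin(3x) dx = -6·(0) = 0;  2·(-1)·(10)·∫cos(x)·cos(5x) dx = -20·(0) = 0;  2·(3)·(10)·∫sin(3x)·cos(5x) dx = 60·(0) = 0.
  So ∫_0^π (u')² dx = π/2 + 9*π/2 + 50*π + 0 + 0 + 0 = 55*π.
||u||_{H^1}^2 = (3*π) + (55*π) = 58*π.


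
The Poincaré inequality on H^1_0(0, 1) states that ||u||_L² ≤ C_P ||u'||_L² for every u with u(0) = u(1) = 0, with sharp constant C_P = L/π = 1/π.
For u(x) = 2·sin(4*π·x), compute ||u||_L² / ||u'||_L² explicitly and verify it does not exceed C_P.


||u||_L² / ||u'||_L² = 1/(4*π) < C_P = 1/π.

u(x) = 2·sin(4*π·x), so u'(x) = 8*π*cos(4*π*x).
Writing u(x) = A·sin(kπx/L) with A = 2 and k = 4, use ∫_0^L sin²(kπx/L) dx = L/2 and ∫_0^L cos²(kπx/L) dx = L/2.
u² = 4·sin²(4*π·x) and (u')² = 64*π^2·cos²(4*π·x), and each of sin², cos² integrates to L/2 = 1/2 over (0, 1).
∫_0^1 u² dx = 2, so ||u||_L² = sqrt(2).
∫_0^1 (u')² dx = 32*π^2, so ||u'||_L² = 4*sqrt(2)*π.
Ratio ||u||_L² / ||u'||_L² = 1/(4*π).
Sharp Poincaré constant on H^1_0(0, 1) is C_P = L/π = 1/π, achieved by sin(π·x).
This is the k = 4 harmonic; the ratio L/(kπ) is strictly less than C_P = L/π, consistent with the sharp inequality ||u||_L² ≤ C_P ||u'||_L².


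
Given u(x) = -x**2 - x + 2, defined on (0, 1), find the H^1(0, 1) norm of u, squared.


||u||_{H^1}^2 = 181/30

The H^1 norm (squared) on an interval (0, L) is
  ||u||_{H^1}^2 = ∫_0^L u(x)^2 dx + ∫_0^L u'(x)^2 dx.
Compute u'(x) = -2*x - 1.
Then u(x)^2 = x**4 + 2*x**3 - 3*x**2 - 4*x + 4 and u'(x)^2 = 4*x**2 + 4*x + 1.
Integrate each monomial from 0 to 1 using ∫_0^1 c·x^n dx = c·1^(n+1)/(n+1):
  ∫_0^1 u(x)^2 dx = ∫_0^1 (x^4 + 2*x^3 - 3*x^2 - 4*x + 4) dx. Term by term:
    ∫_0^1 x^4 dx = 1/5;  ∫_0^1 2*x^3 dx = 1/2;  ∫_0^1 -3*x^2 dx = -1;
    ∫_0^1 -4*x dx = -2;  ∫_0^1 4 dx = 4.
  Sum: 1/5 + 1/2 − 1 − 2 + 4 = 17/10.
  ∫_0^1 u'(x)^2 dx = ∫_0^1 (4*x^2 + 4*x + 1) dx. Term by term:
    ∫_0^1 4*x^2 dx = 4/3;  ∫_0^1 4*x dx = 2;  ∫_0^1 1 dx = 1.
  Sum: 4/3 + 2 + 1 = 13/3.
Adding: ||u||_{H^1}^2 = 17/10 + 13/3 = 181/30.


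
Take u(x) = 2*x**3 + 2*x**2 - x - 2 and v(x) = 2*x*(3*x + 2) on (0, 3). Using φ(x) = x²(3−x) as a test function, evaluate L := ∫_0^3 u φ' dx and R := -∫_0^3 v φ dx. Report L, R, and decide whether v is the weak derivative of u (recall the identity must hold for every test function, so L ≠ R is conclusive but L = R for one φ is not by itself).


LHS = -3753/20, RHS = -972/5. No, v is not the weak derivative of u.

u(x) = 2*x**3 + 2*x**2 - x - 2, classical derivative u'(x) = 6*x**2 + 4*x - 1.
φ(x) = x²(3−x), so φ'(x) = 3*x*(2 - x).
Note φ(0) = φ(3) = 0, so the boundary term u·φ vanishes.
LHS = ∫_0^3 u(x) φ'(x) dx = ∫_0^3 (-6*x^5 + 6*x^4 + 15*x^3 - 12*x) dx. Term by term:
  ∫_0^3 -6*x^5 dx = -729;  ∫_0^3 6*x^4 dx = 1458/5;  ∫_0^3 15*x^3 dx = 1215/4;
  ∫_0^3 -12*x dx = -54.
Sum: -729 + 1458/5 + 1215/4 − 54 = -3753/20.
So LHS = -3753/20.
∫_0^3 v(x) φ(x) dx = ∫_0^3 (-6*x^5 + 14*x^4 + 12*x^3) dx. Term by term:
  ∫_0^3 -6*x^5 dx = -729;  ∫_0^3 14*x^4 dx = 3402/5;  ∫_0^3 12*x^3 dx = 243.
Sum: -729 + 3402/5 + 243 = 972/5.
So RHS = -∫_0^3 v(x) φ(x) dx = -972/5.
LHS − RHS = 27/4 ≠ 0, so the identity fails.
(For a valid weak derivative the identity must hold for EVERY test function, in particular this one. The failure shows v is NOT the weak derivative of u.)
Correct weak derivative would be u'(x) = 6*x**2 + 4*x - 1.


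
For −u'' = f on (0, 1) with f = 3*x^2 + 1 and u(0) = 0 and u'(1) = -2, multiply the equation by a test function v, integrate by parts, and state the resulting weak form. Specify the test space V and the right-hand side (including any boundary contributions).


V = {v ∈ H^1(0, 1) : v(0) = 0} (test functions vanish at x = 0 where u is specified); weak form: ∫_0^1 u'v' dx = ∫_0^1 (3*x^2 + 1) v dx − 2·v(1) for all v ∈ V.

Multiply both sides by a test function v and integrate from 0 to 1:
  ∫_0^1 −u''(x) v(x) dx = ∫_0^1 f(x) v(x) dx.
Integrate the LHS by parts once:
  ∫_0^1 −u'' v dx = −[u'(x) v(x)]_0^1 + ∫_0^1 u'(x) v'(x) dx.
Thus ∫_0^1 u'(x) v'(x) dx = ∫_0^1 f(x) v(x) dx + [u'(x) v(x)]_0^1.
Choose V so that boundary terms are either known or forced to vanish.
Mixed BC: u(0) = 0 (Dirichlet) and u'(1) = -2 (Neumann). Define V = {v ∈ H^1(0, 1) : v(0) = 0}. Then [u' v]_0^1 = u'(1)·v(1) − u'(0)·0 = − 2·v(1).
Weak formulation: find u (satisfying any essential BC) such that ∫_0^1 u'(x) v'(x) dx = ∫_0^1 f v dx − 2·v(1) for all v ∈ V (Dirichlet at 0 absorbed into V; Neumann datum at x = 1 contributes the boundary term).
Substituting f(x) = 3*x^2 + 1, the right-hand side is ∫_0^1 (3*x^2 + 1) v dx − 2·v(1).


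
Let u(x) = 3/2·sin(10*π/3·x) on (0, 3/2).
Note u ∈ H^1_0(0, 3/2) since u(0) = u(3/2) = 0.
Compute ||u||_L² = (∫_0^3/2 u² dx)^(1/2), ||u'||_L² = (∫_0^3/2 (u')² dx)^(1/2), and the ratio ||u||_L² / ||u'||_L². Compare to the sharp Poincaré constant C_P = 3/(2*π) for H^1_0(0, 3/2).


||u||_L² / ||u'||_L² = 3/(10*π) < C_P = 3/(2*π).

u(x) = 3/2·sin(10*π/3·x), so u'(x) = 5*π*cos(10*π*x/3).
Writing u(x) = A·sin(kπx/L) with A = 3/2 and k = 5, use ∫_0^L sin²(kπx/L) dx = L/2 and ∫_0^L cos²(kπx/L) dx = L/2.
u² = 9/4·sin²(10*π/3·x) and (u')² = 25*π^2·cos²(10*π/3·x), and each of sin², cos² integrates to L/2 = 3/4 over (0, 3/2).
∫_0^3/2 u² dx = 27/16, so ||u||_L² = 3*sqrt(3)/4.
∫_0^3/2 (u')² dx = 75*π^2/4, so ||u'||_L² = 5*sqrt(3)*π/2.
Ratio ||u||_L² / ||u'||_L² = 3/(10*π).
Sharp Poincaré constant on H^1_0(0, 3/2) is C_P = L/π = 3/(2*π), achieved by sin(2*π/3·x).
This is the k = 5 harmonic; the ratio L/(kπ) is strictly less than C_P = L/π, consistent with the sharp inequality ||u||_L² ≤ C_P ||u'||_L².


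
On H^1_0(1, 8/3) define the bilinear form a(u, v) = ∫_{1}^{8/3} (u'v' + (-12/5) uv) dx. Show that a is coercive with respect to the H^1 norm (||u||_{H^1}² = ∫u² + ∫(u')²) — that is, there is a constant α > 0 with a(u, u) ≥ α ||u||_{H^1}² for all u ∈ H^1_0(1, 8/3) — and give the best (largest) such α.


α = 3*(-20 + 3*π^2)/(25 + 9*π^2)

Coercivity of a(·,·) on H^1_0(1, 8/3) means a(u, u) ≥ α ||u||_{H^1}² for every u ∈ H^1_0.
The interval has length L = 5/3, and Poincaré/coercivity depend only on L. Here a(u, u) = ∫(u')² + (-12/5)·∫u².
Here c = -12/5 < 0 with |c| < (π/L)² = 9*π^2/25, so coercivity still holds. The condition a(u,u) ≥ α||u||_{H^1}² reads (1−α)∫(u')² ≥ (α−c)∫u². Any admissible α is ≤ 1 (rapidly oscillating u have ∫u²/∫(u')² → 0), and α = 1 would force 0 ≥ (1−c)∫u², impossible since c < 1; so 1−α > 0. By the sharp Poincaré inequality on H^1_0 of an interval of length L, ∫(u')² ≥ (π/L)²∫u² with equality for the first sine mode sin(π(x−x₀)/L) (x₀ the left endpoint), so the inequality holds for all u iff (1−α)(π/L)² ≥ α − c, i.e. α ≤ ((π/L)² + c)/((π/L)² + 1) = (1 + c(L/π)²)/(1 + (L/π)²). (Direct route, valid since c ≤ 0: Poincaré gives c∫u² ≥ c(L/π)²∫(u')², so a(u,u) ≥ (1 + c(L/π)²)∫(u')², while ||u||_{H^1}² ≤ (1 + (L/π)²)∫(u')²; dividing yields the same α.) With (π/L)² = 9*π^2/25 and c = -12/5, the largest admissible constant is α = ((π/L)² + c)/((π/L)² + 1).
Simplifying, α = 3*(-20 + 3*π^2)/(25 + 9*π^2).


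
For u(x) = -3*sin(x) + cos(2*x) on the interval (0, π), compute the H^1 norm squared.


||u||_{H^1(0,π)}^2 = 20 + 23*π/2

u'(x) = -2*sin(2*x) - 3*cos(x).
Expand u² and (u')² and integrate term by term on (0, π), using: for integers n ≥ 1, ∫_0^π sin²(nx) dx = ∫_0^π cos²(nx) dx = π/2; for n ≠ n', ∫_0^π sin(nx)sin(n'x) dx = ∫_0^π cos(nx)cos(n'x) dx = 0; and by product-to-sum, ∫_0^π sin(nx)cos(n'x) dx = ½∫_0^π [sin((n+n')x) + sin((n−n')x)] dx, which is 0 when n+n' is even and 2n/(n²−n'²) when n+n' is odd (it need not vanish on (0, π)).
  u² squared terms: (-3)²·∫sin(x)² dx = 9·π/2 = 9*π/2;  (1)²·∫cos(2x)² dx = 1·π/2 = π/2.
  u² cross terms: 2·(-3)·(1)·∫sin(x)·cos(2x) dx = -6·(-2/3) = 4.
  So ∫_0^π u² dx = 9*π/2 + π/2 + 4 = 4 + 5*π.
  (u')² squared terms: (-3)²·∫cos(x)² dx = 9·π/2 = 9*π/2;  (-2)²·∫sin(2x)² dx = 4·π/2 = 2*π.
  (u')² cross terms: 2·(-3)·(-2)·∫cos(x)·sin(2x) dx = 12·(4/3) = 16.
  So ∫_0^π (u')² dx = 9*π/2 + 2*π + 16 = 16 + 13*π/2.
||u||_{H^1}^2 = (4 + 5*π) + (16 + 13*π/2) = 20 + 23*π/2.


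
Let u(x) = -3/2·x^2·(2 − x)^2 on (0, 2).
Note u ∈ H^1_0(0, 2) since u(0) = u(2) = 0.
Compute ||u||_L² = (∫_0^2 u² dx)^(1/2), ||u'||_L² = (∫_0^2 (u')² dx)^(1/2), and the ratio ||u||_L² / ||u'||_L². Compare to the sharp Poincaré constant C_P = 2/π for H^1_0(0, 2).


||u||_L² / ||u'||_L² = sqrt(3)/3 < C_P = 2/π.

u(x) = -3/2·x^2·(2 − x)^2, so u'(x) = 6*x*(-x^2 + 3*x - 2).
u(x) = -3/2·x^2·(2 − x)^2 vanishes at x = 0 and x = 2, so u ∈ H^1_0(0, 2). Differentiate via the product rule and integrate the resulting polynomials term by term.
  ∫_0^2 u² dx = ∫_0^2 (9*x^8/4 - 18*x^7 + 54*x^6 - 72*x^5 + 36*x^4) dx. Term by term:
    ∫_0^2 9*x^8/4 dx = 128;  ∫_0^2 -18*x^7 dx = -576;  ∫_0^2 54*x^6 dx = 6912/7;
    ∫_0^2 -72*x^5 dx = -768;  ∫_0^2 36*x^4 dx = 1152/5.
  Sum: 128 − 576 + 6912/7 − 768 + 1152/5 = 64/35.
  ∫_0^2 (u')² dx = ∫_0^2 (36*x^6 - 216*x^5 + 468*x^4 - 432*x^3 + 144*x^2) dx. Term by term:
    ∫_0^2 36*x^6 dx = 4608/7;  ∫_0^2 -216*x^5 dx = -2304;  ∫_0^2 468*x^4 dx = 14976/5;
    ∫_0^2 -432*x^3 dx = -1728;  ∫_0^2 144*x^2 dx = 384.
  Sum: 4608/7 − 2304 + 14976/5 − 1728 + 384 = 192/35.
∫_0^2 u² dx = 64/35, so ||u||_L² = 8*sqrt(35)/35.
∫_0^2 (u')² dx = 192/35, so ||u'||_L² = 8*sqrt(105)/35.
Ratio ||u||_L² / ||u'||_L² = sqrt(3)/3.
Sharp Poincaré constant on H^1_0(0, 2) is C_P = L/π = 2/π, achieved by sin(π/2·x).
A polynomial bump cannot attain the sharp Poincaré constant (only the first sine eigenfunction does), so the ratio is strictly less than C_P, consistent with ||u||_L² ≤ C_P ||u'||_L².


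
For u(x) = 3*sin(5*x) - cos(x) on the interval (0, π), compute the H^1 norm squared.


||u||_{H^1(0,π)}^2 = 118*π

u'(x) = sin(x) + 15*cos(5*x).
Expand u² and (u')² and integrate term by term on (0, π), using: for integers n ≥ 1, ∫_0^π sin²(nx) dx = ∫_0^π cos²(nx) dx = π/2; for n ≠ n', ∫_0^π sin(nx)sin(n'x) dx = ∫_0^π cos(nx)cos(n'x) dx = 0; and by product-to-sum, ∫_0^π sin(nx)cos(n'x) dx = ½∫_0^π [sin((n+n')x) + sin((n−n')x)] dx, which is 0 when n+n' is even and 2n/(n²−n'²) when n+n' is odd (it need not vanish on (0, π)).
  u² squared terms: (-1)²·∫cos(x)² dx = 1·π/2 = π/2;  (3)²·∫sin(5x)² dx = 9·π/2 = 9*π/2.
  u² cross terms: 2·(-1)·(3)·∫cos(x)·sin(5x) dx = -6·(0) = 0.
  So ∫_0^π u² dx = π/2 + 9*π/2 + 0 = 5*π.
  (u')² squared terms: (15)²·∫cos(5x)² dx = 225·π/2 = 225*π/2;  (1)²·∫sin(x)² dx = 1·π/2 = π/2.
  (u')² cross terms: 2·(15)·(1)·∫cos(5x)·sin(x) dx = 30·(0) = 0.
  So ∫_0^π (u')² dx = 225*π/2 + π/2 + 0 = 113*π.
||u||_{H^1}^2 = (5*π) + (113*π) = 118*π.


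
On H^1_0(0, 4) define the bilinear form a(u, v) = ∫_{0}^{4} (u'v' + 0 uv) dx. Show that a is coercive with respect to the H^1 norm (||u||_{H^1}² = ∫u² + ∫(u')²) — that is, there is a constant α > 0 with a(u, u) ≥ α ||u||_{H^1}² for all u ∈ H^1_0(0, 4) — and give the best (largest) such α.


α = π^2/(π^2 + 16)

Coercivity of a(·,·) on H^1_0(0, 4) means a(u, u) ≥ α ||u||_{H^1}² for every u ∈ H^1_0.
The interval has length L = 4, and Poincaré/coercivity depend only on L. Here a(u, u) = ∫(u')² + (0)·∫u².
Here c = 0, so a(u,u) = ∫(u')² alone. The condition a(u,u) ≥ α||u||_{H^1}² reads (1−α)∫(u')² ≥ (α−c)∫u². Any admissible α is ≤ 1 (rapidly oscillating u have ∫u²/∫(u')² → 0), and α = 1 would force 0 ≥ (1−c)∫u², impossible since c < 1; so 1−α > 0. By the sharp Poincaré inequality on H^1_0 of an interval of length L, ∫(u')² ≥ (π/L)²∫u² with equality for the first sine mode sin(π(x−x₀)/L) (x₀ the left endpoint), so the inequality holds for all u iff (1−α)(π/L)² ≥ α − c, i.e. α ≤ ((π/L)² + c)/((π/L)² + 1) = (1 + c(L/π)²)/(1 + (L/π)²). (Direct route, valid since c ≤ 0: Poincaré gives c∫u² ≥ c(L/π)²∫(u')², so a(u,u) ≥ (1 + c(L/π)²)∫(u')², while ||u||_{H^1}² ≤ (1 + (L/π)²)∫(u')²; dividing yields the same α.) With (π/L)² = π^2/16 and c = 0, the largest admissible constant is α = ((π/L)² + c)/((π/L)² + 1).
Simplifying, α = π^2/(π^2 + 16).


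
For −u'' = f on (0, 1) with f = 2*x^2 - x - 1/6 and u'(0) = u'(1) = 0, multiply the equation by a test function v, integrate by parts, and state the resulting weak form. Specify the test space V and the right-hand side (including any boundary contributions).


V = H^1(0, 1) (no boundary constraint on v; u is determined up to an additive constant); weak form: ∫_0^1 u'v' dx = ∫_0^1 (2*x^2 - x - 1/6) v dx for all v ∈ V.

Multiply both sides by a test function v and integrate from 0 to 1:
  ∫_0^1 −u''(x) v(x) dx = ∫_0^1 f(x) v(x) dx.
Integrate the LHS by parts once:
  ∫_0^1 −u'' v dx = −[u'(x) v(x)]_0^1 + ∫_0^1 u'(x) v'(x) dx.
Thus ∫_0^1 u'(x) v'(x) dx = ∫_0^1 f(x) v(x) dx + [u'(x) v(x)]_0^1.
Choose V so that boundary terms are either known or forced to vanish.
u has homogeneous Neumann: u'(0) = u'(1) = 0. So [u' v]_0^1 = 0·v(1) − 0·v(0) = 0 for any v; take V = H^1(0, 1).
Weak formulation: find u (satisfying any essential BC) such that ∫_0^1 u'(x) v'(x) dx = ∫_0^1 f v dx for all v ∈ V (homogeneous Neumann, so boundary terms vanish).
Substituting f(x) = 2*x^2 - x - 1/6, the right-hand side is ∫_0^1 (2*x^2 - x - 1/6) v dx.
Compatibility check (pure Neumann): taking v ≡ 1 ∈ V gives 0 = ∫_0^1 f dx + (0) − (0), i.e. ∫_0^1 f dx must equal u'(0) − u'(1) = 0. Indeed ∫_0^1 (2*x^2 - x - 1/6) dx = 0, so the data are compatible. The solution is then unique only up to an additive constant (fix it e.g. by requiring ∫_0^1 u dx = 0).


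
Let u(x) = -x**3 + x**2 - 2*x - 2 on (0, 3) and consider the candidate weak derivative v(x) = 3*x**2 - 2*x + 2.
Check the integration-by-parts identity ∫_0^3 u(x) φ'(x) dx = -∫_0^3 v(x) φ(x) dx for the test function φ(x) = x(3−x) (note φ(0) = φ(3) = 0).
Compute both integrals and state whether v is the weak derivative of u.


LHS = 639/20, RHS = -639/20. No, v is not the weak derivative of u.

u(x) = -x**3 + x**2 - 2*x - 2, classical derivative u'(x) = -3*x**2 + 2*x - 2.
φ(x) = x(3−x), so φ'(x) = 3 - 2*x.
Note φ(0) = φ(3) = 0, so the boundary term u·φ vanishes.
LHS = ∫_0^3 u(x) φ'(x) dx = ∫_0^3 (2*x^4 - 5*x^3 + 7*x^2 - 2*x - 6) dx. Term by term:
  ∫_0^3 2*x^4 dx = 486/5;  ∫_0^3 -5*x^3 dx = -405/4;  ∫_0^3 7*x^2 dx = 63;
  ∫_0^3 -2*x dx = -9;  ∫_0^3 -6 dx = -18.
Sum: 486/5 − 405/4 + 63 − 9 − 18 = 639/20.
So LHS = 639/20.
∫_0^3 v(x) φ(x) dx = ∫_0^3 (-3*x^4 + 11*x^3 - 8*x^2 + 6*x) dx. Term by term:
  ∫_0^3 -3*x^4 dx = -729/5;  ∫_0^3 11*x^3 dx = 891/4;  ∫_0^3 -8*x^2 dx = -72;
  ∫_0^3 6*x dx = 27.
Sum: -729/5 + 891/4 − 72 + 27 = 639/20.
So RHS = -∫_0^3 v(x) φ(x) dx = -639/20.
LHS − RHS = 639/10 ≠ 0, so the identity fails.
(For a valid weak derivative the identity must hold for EVERY test function, in particular this one. The failure shows v is NOT the weak derivative of u.)
Correct weak derivative would be u'(x) = -3*x**2 + 2*x - 2.


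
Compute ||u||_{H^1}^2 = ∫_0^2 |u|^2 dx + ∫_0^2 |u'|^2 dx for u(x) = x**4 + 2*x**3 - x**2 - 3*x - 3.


||u||_{H^1}^2 = 243568/315

The H^1 norm (squared) on an interval (0, L) is
  ||u||_{H^1}^2 = ∫_0^L u(x)^2 dx + ∫_0^L u'(x)^2 dx.
Compute u'(x) = 4*x**3 + 6*x**2 - 2*x - 3.
Then u(x)^2 = x**8 + 4*x**7 + 2*x**6 - 10*x**5 - 17*x**4 - 6*x**3 + 15*x**2 + 18*x + 9 and u'(x)^2 = 16*x**6 + 48*x**5 + 20*x**4 - 48*x**3 - 32*x**2 + 12*x + 9.
Integrate each monomial from 0 to 2 using ∫_0^2 c·x^n dx = c·2^(n+1)/(n+1):
  ∫_0^2 u(x)^2 dx = ∫_0^2 (x^8 + 4*x^7 + 2*x^6 - 10*x^5 - 17*x^4 - 6*x^3 + 15*x^2 + 18*x + 9) dx. Term by term:
    ∫_0^2 x^8 dx = 512/9;  ∫_0^2 4*x^7 dx = 128;  ∫_0^2 2*x^6 dx = 256/7;
    ∫_0^2 -10*x^5 dx = -320/3;  ∫_0^2 -17*x^4 dx = -544/5;  ∫_0^2 -6*x^3 dx = -24;
    ∫_0^2 15*x^2 dx = 40;  ∫_0^2 18*x dx = 36;  ∫_0^2 9 dx = 18.
  Sum: 512/9 + 128 + 256/7 − 320/3 − 544/5 − 24 + 40 + 36 + 18 = 23938/315.
  ∫_0^2 u'(x)^2 dx = ∫_0^2 (16*x^6 + 48*x^5 + 20*x^4 - 48*x^3 - 32*x^2 + 12*x + 9) dx. Term by term:
    ∫_0^2 16*x^6 dx = 2048/7;  ∫_0^2 48*x^5 dx = 512;  ∫_0^2 20*x^4 dx = 128;
    ∫_0^2 -48*x^3 dx = -192;  ∫_0^2 -32*x^2 dx = -256/3;  ∫_0^2 12*x dx = 24;
    ∫_0^2 9 dx = 18.
  Sum: 2048/7 + 512 + 128 − 192 − 256/3 + 24 + 18 = 14642/21.
Adding: ||u||_{H^1}^2 = 23938/315 + 14642/21 = 243568/315.


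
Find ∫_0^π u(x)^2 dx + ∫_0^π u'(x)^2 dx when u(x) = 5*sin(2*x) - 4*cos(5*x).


||u||_{H^1(0,π)}^2 = 4160/21 + 541*π/2

u'(x) = 20*sin(5*x) + 10*cos(2*x).
Expand u² and (u')² and integrate term by term on (0, π), using: for integers n ≥ 1, ∫_0^π sin²(nx) dx = ∫_0^π cos²(nx) dx = π/2; for n ≠ n', ∫_0^π sin(nx)sin(n'x) dx = ∫_0^π cos(nx)cos(n'x) dx = 0; and by product-to-sum, ∫_0^π sin(nx)cos(n'x) dx = ½∫_0^π [sin((n+n')x) + sin((n−n')x)] dx, which is 0 when n+n' is even and 2n/(n²−n'²) when n+n' is odd (it need not vanish on (0, π)).
  u² squared terms: (-4)²·∫cos(5x)² dx = 16·π/2 = 8*π;  (5)²·∫sin(2x)² dx = 25·π/2 = 25*π/2.
  u² cross terms: 2·(-4)·(5)·∫cos(5x)·sin(2x) dx = -40·(-4/21) = 160/21.
  So ∫_0^π u² dx = 8*π + 25*π/2 + 160/21 = 160/21 + 41*π/2.
  (u')² squared terms: (10)²·∫cos(2x)² dx = 100·π/2 = 50*π;  (20)²·∫sin(5x)² dx = 400·π/2 = 200*π.
  (u')² cross terms: 2·(10)·(20)·∫cos(2x)·sin(5x) dx = 400·(10/21) = 4000/21.
  So ∫_0^π (u')² dx = 50*π + 200*π + 4000/21 = 4000/21 + 250*π.
||u||_{H^1}^2 = (160/21 + 41*π/2) + (4000/21 + 250*π) = 4160/21 + 541*π/2.


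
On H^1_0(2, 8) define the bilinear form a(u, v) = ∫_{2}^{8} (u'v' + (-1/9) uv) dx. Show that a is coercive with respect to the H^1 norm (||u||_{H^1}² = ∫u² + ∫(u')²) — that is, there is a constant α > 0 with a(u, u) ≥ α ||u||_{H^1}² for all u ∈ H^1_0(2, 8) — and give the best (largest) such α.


α = (-4 + π^2)/(π^2 + 36)

Coercivity of a(·,·) on H^1_0(2, 8) means a(u, u) ≥ α ||u||_{H^1}² for every u ∈ H^1_0.
The interval has length L = 6, and Poincaré/coercivity depend only on L. Here a(u, u) = ∫(u')² + (-1/9)·∫u².
Here c = -1/9 < 0 with |c| < (π/L)² = π^2/36, so coercivity still holds. The condition a(u,u) ≥ α||u||_{H^1}² reads (1−α)∫(u')² ≥ (α−c)∫u². Any admissible α is ≤ 1 (rapidly oscillating u have ∫u²/∫(u')² → 0), and α = 1 would force 0 ≥ (1−c)∫u², impossible since c < 1; so 1−α > 0. By the sharp Poincaré inequality on H^1_0 of an interval of length L, ∫(u')² ≥ (π/L)²∫u² with equality for the first sine mode sin(π(x−x₀)/L) (x₀ the left endpoint), so the inequality holds for all u iff (1−α)(π/L)² ≥ α − c, i.e. α ≤ ((π/L)² + c)/((π/L)² + 1) = (1 + c(L/π)²)/(1 + (L/π)²). (Direct route, valid since c ≤ 0: Poincaré gives c∫u² ≥ c(L/π)²∫(u')², so a(u,u) ≥ (1 + c(L/π)²)∫(u')², while ||u||_{H^1}² ≤ (1 + (L/π)²)∫(u')²; dividing yields the same α.) With (π/L)² = π^2/36 and c = -1/9, the largest admissible constant is α = ((π/L)² + c)/((π/L)² + 1).
Simplifying, α = (-4 + π^2)/(π^2 + 36).


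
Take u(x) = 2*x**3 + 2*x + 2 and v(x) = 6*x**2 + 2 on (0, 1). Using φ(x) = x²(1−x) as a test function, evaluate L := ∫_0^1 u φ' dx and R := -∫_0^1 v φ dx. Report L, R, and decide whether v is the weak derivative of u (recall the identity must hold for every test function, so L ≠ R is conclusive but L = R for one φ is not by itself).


LHS = -11/30, RHS = -11/30. Yes, v = u' weakly.

u(x) = 2*x**3 + 2*x + 2, classical derivative u'(x) = 6*x**2 + 2.
φ(x) = x²(1−x), so φ'(x) = x*(2 - 3*x).
Note φ(0) = φ(1) = 0, so the boundary term u·φ vanishes.
LHS = ∫_0^1 u(x) φ'(x) dx = ∫_0^1 (-6*x^5 + 4*x^4 - 6*x^3 - 2*x^2 + 4*x) dx. Term by term:
  ∫_0^1 -6*x^5 dx = -1;  ∫_0^1 4*x^4 dx = 4/5;  ∫_0^1 -6*x^3 dx = -3/2;
  ∫_0^1 -2*x^2 dx = -2/3;  ∫_0^1 4*x dx = 2.
Sum: -1 + 4/5 − 3/2 − 2/3 + 2 = -11/30.
So LHS = -11/30.
∫_0^1 v(x) φ(x) dx = ∫_0^1 (-6*x^5 + 6*x^4 - 2*x^3 + 2*x^2) dx. Term by term:
  ∫_0^1 -6*x^5 dx = -1;  ∫_0^1 6*x^4 dx = 6/5;  ∫_0^1 -2*x^3 dx = -1/2;
  ∫_0^1 2*x^2 dx = 2/3.
Sum: -1 + 6/5 − 1/2 + 2/3 = 11/30.
So RHS = -∫_0^1 v(x) φ(x) dx = -11/30.
LHS = RHS, so the identity holds for this test φ.
Moreover u is smooth here and v(x) = u'(x) = 6*x**2 + 2 pointwise, so the identity holds for every test function. Hence v is the weak derivative of u.


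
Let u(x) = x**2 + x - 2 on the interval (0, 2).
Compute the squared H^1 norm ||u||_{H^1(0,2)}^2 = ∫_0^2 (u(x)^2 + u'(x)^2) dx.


||u||_{H^1}^2 = 406/15

The H^1 norm (squared) on an interval (0, L) is
  ||u||_{H^1}^2 = ∫_0^L u(x)^2 dx + ∫_0^L u'(x)^2 dx.
Compute u'(x) = 2*x + 1.
Then u(x)^2 = x**4 + 2*x**3 - 3*x**2 - 4*x + 4 and u'(x)^2 = 4*x**2 + 4*x + 1.
Integrate each monomial from 0 to 2 using ∫_0^2 c·x^n dx = c·2^(n+1)/(n+1):
  ∫_0^2 u(x)^2 dx = ∫_0^2 (x^4 + 2*x^3 - 3*x^2 - 4*x + 4) dx. Term by term:
    ∫_0^2 x^4 dx = 32/5;  ∫_0^2 2*x^3 dx = 8;  ∫_0^2 -3*x^2 dx = -8;
    ∫_0^2 -4*x dx = -8;  ∫_0^2 4 dx = 8.
  Sum: 32/5 + 8 − 8 − 8 + 8 = 32/5.
  ∫_0^2 u'(x)^2 dx = ∫_0^2 (4*x^2 + 4*x + 1) dx. Term by term:
    ∫_0^2 4*x^2 dx = 32/3;  ∫_0^2 4*x dx = 8;  ∫_0^2 1 dx = 2.
  Sum: 32/3 + 8 + 2 = 62/3.
Adding: ||u||_{H^1}^2 = 32/5 + 62/3 = 406/15.


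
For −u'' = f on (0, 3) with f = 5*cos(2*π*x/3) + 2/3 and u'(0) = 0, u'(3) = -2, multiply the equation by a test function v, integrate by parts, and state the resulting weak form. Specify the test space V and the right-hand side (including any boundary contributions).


V = H^1(0, 3) (v unrestricted at boundary; u is determined up to an additive constant); weak form: ∫_0^3 u'v' dx = ∫_0^3 (5*cos(2*π*x/3) + 2/3) v dx − 2·v(3) for all v ∈ V.

Multiply both sides by a test function v and integrate from 0 to 3:
  ∫_0^3 −u''(x) v(x) dx = ∫_0^3 f(x) v(x) dx.
Integrate the LHS by parts once:
  ∫_0^3 −u'' v dx = −[u'(x) v(x)]_0^3 + ∫_0^3 u'(x) v'(x) dx.
Thus ∫_0^3 u'(x) v'(x) dx = ∫_0^3 f(x) v(x) dx + [u'(x) v(x)]_0^3.
Choose V so that boundary terms are either known or forced to vanish.
u has inhomogeneous Neumann u'(0) = 0, u'(3) = -2. [u' v]_0^3 = (-2)·v(3) − (0)·v(0) = − 2·v(3). Take V = H^1(0, 3); boundary term becomes part of RHS.
Weak formulation: find u (satisfying any essential BC) such that ∫_0^3 u'(x) v'(x) dx = ∫_0^3 f v dx − 2·v(3) for all v ∈ V (Neumann data are natural BCs: they enter the RHS as boundary terms).
Substituting f(x) = 5*cos(2*π*x/3) + 2/3, the right-hand side is ∫_0^3 (5*cos(2*π*x/3) + 2/3) v dx − 2·v(3).
Compatibility check (pure Neumann): taking v ≡ 1 ∈ V gives 0 = ∫_0^3 f dx + (-2) − (0), i.e. ∫_0^3 f dx must equal u'(0) − u'(3) = 2. Indeed ∫_0^3 (5*cos(2*π*x/3) + 2/3) dx = 2, so the data are compatible. The solution is then unique only up to an additive constant (fix it e.g. by requiring ∫_0^3 u dx = 0).


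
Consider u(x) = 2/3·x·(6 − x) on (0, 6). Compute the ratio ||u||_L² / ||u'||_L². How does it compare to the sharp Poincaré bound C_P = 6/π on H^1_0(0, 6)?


||u||_L² / ||u'||_L² = 3*sqrt(10)/5 < C_P = 6/π.

u(x) = 2/3·x·(6 − x), so u'(x) = 4 - 4*x/3.
u(x) = 2/3·x·(6 − x) vanishes at x = 0 and x = 6, so u ∈ H^1_0(0, 6). Differentiate via the product rule and integrate the resulting polynomials term by term.
  ∫_0^6 u² dx = ∫_0^6 (4*x^4/9 - 16*x^3/3 + 16*x^2) dx. Term by term:
    ∫_0^6 4*x^4/9 dx = 3456/5;  ∫_0^6 -16*x^3/3 dx = -1728;  ∫_0^6 16*x^2 dx = 1152.
  Sum: 3456/5 − 1728 + 1152 = 576/5.
  ∫_0^6 (u')² dx = ∫_0^6 (16*x^2/9 - 32*x/3 + 16) dx. Term by term:
    ∫_0^6 16*x^2/9 dx = 128;  ∫_0^6 -32*x/3 dx = -192;  ∫_0^6 16 dx = 96.
  Sum: 128 − 192 + 96 = 32.
∫_0^6 u² dx = 576/5, so ||u||_L² = 24*sqrt(5)/5.
∫_0^6 (u')² dx = 32, so ||u'||_L² = 4*sqrt(2).
Ratio ||u||_L² / ||u'||_L² = 3*sqrt(10)/5.
Sharp Poincaré constant on H^1_0(0, 6) is C_P = L/π = 6/π, achieved by sin(π/6·x).
A polynomial bump cannot attain the sharp Poincaré constant (only the first sine eigenfunction does), so the ratio is strictly less than C_P, consistent with ||u||_L² ≤ C_P ||u'||_L².
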